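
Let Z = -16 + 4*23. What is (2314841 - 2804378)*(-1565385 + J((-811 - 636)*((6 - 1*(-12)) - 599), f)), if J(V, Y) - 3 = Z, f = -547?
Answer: 766275203322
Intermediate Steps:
Z = 76 (Z = -16 + 92 = 76)
J(V, Y) = 79 (J(V, Y) = 3 + 76 = 79)
(2314841 - 2804378)*(-1565385 + J((-811 - 636)*((6 - 1*(-12)) - 599), f)) = (2314841 - 2804378)*(-1565385 + 79) = -489537*(-1565306) = 766275203322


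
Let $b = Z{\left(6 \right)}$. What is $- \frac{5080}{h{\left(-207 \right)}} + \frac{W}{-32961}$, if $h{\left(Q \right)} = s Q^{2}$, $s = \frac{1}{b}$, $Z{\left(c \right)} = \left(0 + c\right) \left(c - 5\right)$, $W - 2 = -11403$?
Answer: $- \frac{57347759}{156927321} \approx -0.36544$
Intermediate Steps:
$W = -11401$ ($W = 2 - 11403 = -11401$)
$Z{\left(c \right)} = c \left(-5 + c\right)$
$b = 6$ ($b = 6 \left(-5 + 6\right) = 6 \cdot 1 = 6$)
$s = \frac{1}{6} \approx 0.16667$
$h{\left(Q \right)} = \frac{Q^{2}}{6}$
$- \frac{5080}{h{\left(-207 \right)}} + \frac{W}{-32961} = - \frac{5080}{\frac{1}{6} \left(-207\right)^{2}} - \frac{11401}{-32961} = - \frac{5080}{\frac{1}{6} \cdot 42849} - - \frac{11401}{32961} = - \frac{5080}{\frac{14283}{2}} + \frac{11401}{32961} = \left(-5080\right) \frac{2}{14283} + \frac{11401}{32961} = - \frac{10160}{14283} + \frac{11401}{32961} = - \frac{57347759}{156927321}$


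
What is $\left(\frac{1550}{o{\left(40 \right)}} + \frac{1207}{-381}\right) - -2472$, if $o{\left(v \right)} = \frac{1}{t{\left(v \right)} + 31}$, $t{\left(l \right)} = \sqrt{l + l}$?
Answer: $\frac{19247675}{381} + 6200 \sqrt{5} \approx 64382.0$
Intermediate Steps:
$t{\left(l \right)} = \sqrt{2} \sqrt{l}$ ($t{\left(l \right)} = \sqrt{2 l} = \sqrt{2} \sqrt{l}$)
$o{\left(v \right)} = \frac{1}{31 + \sqrt{2} \sqrt{v}}$ ($o{\left(v \right)} = \frac{1}{\sqrt{2} \sqrt{v} + 31} = \frac{1}{31 + \sqrt{2} \sqrt{v}}$)
$\left(\frac{1550}{o{\left(40 \right)}} + \frac{1207}{-381}\right) - -2472 = \left(\frac{1550}{\frac{1}{31 + \sqrt{2} \sqrt{40}}} + \frac{1207}{-381}\right) - -2472 = \left(\frac{1550}{\frac{1}{31 + \sqrt{2} \cdot 2 \sqrt{10}}} + 1207 \left(- \frac{1}{381}\right)\right) + 2472 = \left(\frac{1550}{\frac{1}{31 + 4 \sqrt{5}}} - \frac{1207}{381}\right) + 2472 = \left(1550 \left(31 + 4 \sqrt{5}\right) - \frac{1207}{381}\right) + 2472 = \left(\left(48050 + 6200 \sqrt{5}\right) - \frac{1207}{381}\right) + 2472 = \left(\frac{18305843}{381} + 6200 \sqrt{5}\right) + 2472 = \frac{19247675}{381} + 6200 \sqrt{5}$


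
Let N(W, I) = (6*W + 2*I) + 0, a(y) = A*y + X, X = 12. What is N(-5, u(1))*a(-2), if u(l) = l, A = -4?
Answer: -560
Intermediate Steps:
a(y) = 12 - 4*y (a(y) = -4*y + 12 = 12 - 4*y)
N(W, I) = 2*I + 6*W (N(W, I) = (2*I + 6*W) + 0 = 2*I + 6*W)
N(-5, u(1))*a(-2) = (2*1 + 6*(-5))*(12 - 4*(-2)) = (2 - 30)*(12 + 8) = -28*20 = -560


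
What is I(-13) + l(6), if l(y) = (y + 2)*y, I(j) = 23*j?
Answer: -251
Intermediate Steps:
l(y) = y*(2 + y) (l(y) = (2 + y)*y = y*(2 + y))
I(-13) + l(6) = 23*(-13) + 6*(2 + 6) = -299 + 6*8 = -299 + 48 = -251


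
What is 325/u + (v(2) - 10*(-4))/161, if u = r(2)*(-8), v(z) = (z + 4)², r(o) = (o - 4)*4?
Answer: 57189/10304 ≈ 5.5502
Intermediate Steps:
r(o) = -16 + 4*o (r(o) = (-4 + o)*4 = -16 + 4*o)
v(z) = (4 + z)²
u = 64 (u = (-16 + 4*2)*(-8) = (-16 + 8)*(-8) = -8*(-8) = 64)
325/u + (v(2) - 10*(-4))/161 = 325/64 + ((4 + 2)² - 10*(-4))/161 = 325*(1/64) + (6² + 40)*(1/161) = 325/64 + (36 + 40)*(1/161) = 325/64 + 76*(1/161) = 325/64 + 76/161 = 57189/10304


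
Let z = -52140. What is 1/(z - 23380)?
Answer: -1/75520 ≈ -1.3242e-5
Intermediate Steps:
1/(z - 23380) = 1/(-52140 - 23380) = 1/(-75520) = -1/75520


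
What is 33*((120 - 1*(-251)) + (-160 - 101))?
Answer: 3630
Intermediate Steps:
33*((120 - 1*(-251)) + (-160 - 101)) = 33*((120 + 251) - 261) = 33*(371 - 261) = 33*110 = 3630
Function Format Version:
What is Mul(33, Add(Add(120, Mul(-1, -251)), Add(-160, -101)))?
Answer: 3630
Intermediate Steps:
Mul(33, Add(Add(120, Mul(-1, -251)), Add(-160, -101))) = Mul(33, Add(Add(120, 251), -261)) = Mul(33, Add(371, -261)) = Mul(33, 110) = 3630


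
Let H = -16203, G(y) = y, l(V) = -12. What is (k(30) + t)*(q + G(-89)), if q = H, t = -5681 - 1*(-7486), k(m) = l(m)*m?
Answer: -23541940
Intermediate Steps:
k(m) = -12*m
t = 1805 (t = -5681 + 7486 = 1805)
q = -16203
(k(30) + t)*(q + G(-89)) = (-12*30 + 1805)*(-16203 - 89) = (-360 + 1805)*(-16292) = 1445*(-16292) = -23541940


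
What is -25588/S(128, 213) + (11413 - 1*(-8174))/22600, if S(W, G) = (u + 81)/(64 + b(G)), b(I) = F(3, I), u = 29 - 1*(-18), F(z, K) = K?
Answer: -5005734077/90400 ≈ -55373.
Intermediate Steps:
u = 47 (u = 29 + 18 = 47)
b(I) = I
S(W, G) = 128/(64 + G) (S(W, G) = (47 + 81)/(64 + G) = 128/(64 + G))
-25588/S(128, 213) + (11413 - 1*(-8174))/22600 = -25588/(128/(64 + 213)) + (11413 - 1*(-8174))/22600 = -25588/(128/277) + (11413 + 8174)*(1/22600) = -25588/(128*(1/277)) + 19587*(1/22600) = -25588/128/277 + 19587/22600 = -25588*277/128 + 19587/22600 = -1771969/32 + 19587/22600 = -5005734077/90400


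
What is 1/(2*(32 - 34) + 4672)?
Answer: 1/4668 ≈ 0.00021422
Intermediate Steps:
1/(2*(32 - 34) + 4672) = 1/(2*(-2) + 4672) = 1/(-4 + 4672) = 1/4668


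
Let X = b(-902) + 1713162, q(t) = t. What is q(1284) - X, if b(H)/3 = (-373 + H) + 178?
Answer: -1708587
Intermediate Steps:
b(H) = -585 + 3*H (b(H) = 3*((-373 + H) + 178) = 3*(-195 + H) = -585 + 3*H)
X = 1709871 (X = (-585 + 3*(-902)) + 1713162 = (-585 - 2706) + 1713162 = -3291 + 1713162 = 1709871)
q(1284) - X = 1284 - 1*1709871 = 1284 - 1709871 = -1708587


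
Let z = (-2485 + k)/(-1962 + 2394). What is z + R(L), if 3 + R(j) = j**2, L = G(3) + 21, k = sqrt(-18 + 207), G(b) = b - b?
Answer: 186731/432 + sqrt(21)/144 ≈ 432.28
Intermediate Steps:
G(b) = 0
k = 3*sqrt(21) (k = sqrt(189) = 3*sqrt(21) ≈ 13.748)
L = 21 (L = 0 + 21 = 21)
z = -2485/432 + sqrt(21)/144 (z = (-2485 + 3*sqrt(21))/(-1962 + 2394) = (-2485 + 3*sqrt(21))/432 = (-2485 + 3*sqrt(21))*(1/432) = -2485/432 + sqrt(21)/144 ≈ -5.7205)
R(j) = -3 + j**2
z + R(L) = (-2485/432 + sqrt(21)/144) + (-3 + 21**2) = (-2485/432 + sqrt(21)/144) + (-3 + 441) = (-2485/432 + sqrt(21)/144) + 438 = 186731/432 + sqrt(21)/144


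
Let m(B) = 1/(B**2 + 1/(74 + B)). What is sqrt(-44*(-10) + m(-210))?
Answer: 4*sqrt(989207879511619)/5997599 ≈ 20.976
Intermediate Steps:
sqrt(-44*(-10) + m(-210)) = sqrt(-44*(-10) + (74 - 210)/(1 + (-210)**3 + 74*(-210)**2)) = sqrt(440 - 136/(1 - 9261000 + 74*44100)) = sqrt(440 - 136/(1 - 9261000 + 3263400)) = sqrt(440 - 136/(-5997599)) = sqrt(440 - 1/5997599*(-136)) = sqrt(440 + 136/5997599) = sqrt(2638943696/5997599) = 4*sqrt(989207879511619)/5997599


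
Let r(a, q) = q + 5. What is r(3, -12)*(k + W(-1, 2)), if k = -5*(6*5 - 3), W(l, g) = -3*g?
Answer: 987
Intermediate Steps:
r(a, q) = 5 + q
k = -135 (k = -5*(30 - 3) = -5*27 = -135)
r(3, -12)*(k + W(-1, 2)) = (5 - 12)*(-135 - 3*2) = -7*(-135 - 6) = -7*(-141) = 987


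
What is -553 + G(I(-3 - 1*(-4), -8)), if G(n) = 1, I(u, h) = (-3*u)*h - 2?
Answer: -552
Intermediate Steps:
I(u, h) = -2 - 3*h*u (I(u, h) = -3*h*u - 2 = -2 - 3*h*u)
-553 + G(I(-3 - 1*(-4), -8)) = -553 + 1 = -552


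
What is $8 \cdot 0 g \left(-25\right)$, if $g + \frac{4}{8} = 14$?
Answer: $0$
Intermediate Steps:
$g = \frac{27}{2}$ ($g = - \frac{1}{2} + 14 = \frac{27}{2} \approx 13.5$)
$8 \cdot 0 g \left(-25\right) = 8 \cdot 0 \cdot \frac{27}{2} \left(-25\right) = 0 \cdot \frac{27}{2} \left(-25\right) = 0 \left(-25\right) = 0$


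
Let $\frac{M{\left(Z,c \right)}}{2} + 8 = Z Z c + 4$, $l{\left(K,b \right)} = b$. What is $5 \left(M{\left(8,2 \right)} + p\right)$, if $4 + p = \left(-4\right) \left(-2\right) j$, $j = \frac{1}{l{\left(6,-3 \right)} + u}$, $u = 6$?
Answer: $\frac{3700}{3} \approx 1233.3$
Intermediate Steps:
$j = \frac{1}{3}$ ($j = \frac{1}{-3 + 6} = \frac{1}{3} \approx 0.33333$)
$M{\left(Z,c \right)} = -8 + 2 c Z^{2}$ ($M{\left(Z,c \right)} = -16 + 2 \left(Z Z c + 4\right) = -16 + 2 \left(Z^{2} c + 4\right) = -16 + 2 \left(c Z^{2} + 4\right) = -16 + 2 \left(4 + c Z^{2}\right) = -16 + \left(8 + 2 c Z^{2}\right) = -8 + 2 c Z^{2}$)
$p = - \frac{4}{3}$ ($p = -4 + \left(-4\right) \left(-2\right) \frac{1}{3} = -4 + 8 \cdot \frac{1}{3} = -4 + \frac{8}{3} = - \frac{4}{3} \approx -1.3333$)
$5 \left(M{\left(8,2 \right)} + p\right) = 5 \left(\left(-8 + 2 \cdot 2 \cdot 8^{2}\right) - \frac{4}{3}\right) = 5 \left(\left(-8 + 2 \cdot 2 \cdot 64\right) - \frac{4}{3}\right) = 5 \left(\left(-8 + 256\right) - \frac{4}{3}\right) = 5 \left(248 - \frac{4}{3}\right) = 5 \cdot \frac{740}{3} = \frac{3700}{3}$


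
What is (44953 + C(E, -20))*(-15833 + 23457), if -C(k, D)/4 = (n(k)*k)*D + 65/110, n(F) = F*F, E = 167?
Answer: 31251247902728/11 ≈ 2.8410e+12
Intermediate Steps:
n(F) = F²
C(k, D) = -26/11 - 4*D*k³ (C(k, D) = -4*((k²*k)*D + 65/110) = -4*(k³*D + 65*(1/110)) = -4*(D*k³ + 13/22) = -4*(13/22 + D*k³) = -26/11 - 4*D*k³)
(44953 + C(E, -20))*(-15833 + 23457) = (44953 + (-26/11 - 4*(-20)*167³))*(-15833 + 23457) = (44953 + (-26/11 - 4*(-20)*4657463))*7624 = (44953 + (-26/11 + 372597040))*7624 = (44953 + 4098567414/11)*7624 = (4099061897/11)*7624 = 31251247902728/11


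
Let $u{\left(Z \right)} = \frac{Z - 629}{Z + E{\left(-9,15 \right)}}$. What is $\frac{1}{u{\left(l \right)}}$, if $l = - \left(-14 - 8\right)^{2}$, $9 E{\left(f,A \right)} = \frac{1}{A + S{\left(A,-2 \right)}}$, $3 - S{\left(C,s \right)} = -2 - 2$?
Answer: $\frac{95831}{220374} \approx 0.43486$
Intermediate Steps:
$S{\left(C,s \right)} = 7$ ($S{\left(C,s \right)} = 3 - \left(-2 - 2\right) = 3 - -4 = 3 + 4 = 7$)
$E{\left(f,A \right)} = \frac{1}{9 \left(7 + A\right)}$ ($E{\left(f,A \right)} = \frac{1}{9 \left(A + 7\right)} = \frac{1}{9 \left(7 + A\right)}$)
$l = -484$ ($l = - \left(-22\right)^{2} = \left(-1\right) 484 = -484$)
$u{\left(Z \right)} = \frac{-629 + Z}{\frac{1}{198} + Z}$ ($u{\left(Z \right)} = \frac{Z - 629}{Z + \frac{1}{9 \left(7 + 15\right)}} = \frac{-629 + Z}{Z + \frac{1}{9 \cdot 22}} = \frac{-629 + Z}{Z + \frac{1}{9} \cdot \frac{1}{22}} = \frac{-629 + Z}{Z + \frac{1}{198}} = \frac{-629 + Z}{\frac{1}{198} + Z}$)
$\frac{1}{u{\left(l \right)}} = \frac{1}{198 \frac{1}{1 + 198 \left(-484\right)} \left(-629 - 484\right)} = \frac{1}{198 \frac{1}{1 - 95832} \left(-1113\right)} = \frac{1}{198 \frac{1}{-95831} \left(-1113\right)} = \frac{1}{198 \left(- \frac{1}{95831}\right) \left(-1113\right)} = \frac{1}{\frac{220374}{95831}} = \frac{95831}{220374}$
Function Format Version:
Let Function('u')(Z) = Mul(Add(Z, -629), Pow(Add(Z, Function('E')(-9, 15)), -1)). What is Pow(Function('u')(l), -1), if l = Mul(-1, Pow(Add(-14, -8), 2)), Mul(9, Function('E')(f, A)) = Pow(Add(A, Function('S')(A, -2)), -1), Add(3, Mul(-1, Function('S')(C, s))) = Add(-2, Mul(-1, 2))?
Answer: Rational(95831, 220374) ≈ 0.43486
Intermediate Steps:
Function('S')(C, s) = 7 (Function('S')(C, s) = Add(3, Mul(-1, Add(-2, Mul(-1, 2)))) = Add(3, Mul(-1, Add(-2, -2))) = Add(3, Mul(-1, -4)) = Add(3, 4) = 7)
Function('E')(f, A) = Mul(Rational(1, 9), Pow(Add(7, A), -1)) (Function('E')(f, A) = Mul(Rational(1, 9), Pow(Add(A, 7), -1)) = Mul(Rational(1, 9), Pow(Add(7, A), -1)))
l = -484 (l = Mul(-1, Pow(-22, 2)) = Mul(-1, 484) = -484)
Function('u')(Z) = Mul(Pow(Add(Rational(1, 198), Z), -1), Add(-629, Z)) (Function('u')(Z) = Mul(Add(Z, -629), Pow(Add(Z, Mul(Rational(1, 9), Pow(Add(7, 15), -1))), -1)) = Mul(Add(-629, Z), Pow(Add(Z, Mul(Rational(1, 9), Pow(22, -1))), -1)) = Mul(Add(-629, Z), Pow(Add(Z, Mul(Rational(1, 9), Rational(1, 22))), -1)) = Mul(Add(-629, Z), Pow(Add(Z, Rational(1, 198)), -1)) = Mul(Add(-629, Z), Pow(Add(Rational(1, 198), Z), -1)) = Mul(Pow(Add(Rational(1, 198), Z), -1), Add(-629, Z)))
Pow(Function('u')(l), -1) = Pow(Mul(198, Pow(Add(1, Mul(198, -484)), -1), Add(-629, -484)), -1) = Pow(Mul(198, Pow(Add(1, -95832), -1), -1113), -1) = Pow(Mul(198, Pow(-95831, -1), -1113), -1) = Pow(Mul(198, Rational(-1, 95831), -1113), -1) = Pow(Rational(220374, 95831), -1) = Rational(95831, 220374)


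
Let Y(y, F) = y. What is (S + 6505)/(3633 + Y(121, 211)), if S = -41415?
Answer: -17455/1877 ≈ -9.2994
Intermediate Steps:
(S + 6505)/(3633 + Y(121, 211)) = (-41415 + 6505)/(3633 + 121) = -34910/3754 = -34910*1/3754 = -17455/1877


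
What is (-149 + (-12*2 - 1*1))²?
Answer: 30276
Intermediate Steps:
(-149 + (-12*2 - 1*1))² = (-149 + (-24 - 1))² = (-149 - 25)² = (-174)² = 30276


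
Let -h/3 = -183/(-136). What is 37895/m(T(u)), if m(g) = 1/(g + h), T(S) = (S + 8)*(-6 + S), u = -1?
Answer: -273336635/136 ≈ -2.0098e+6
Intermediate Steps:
T(S) = (-6 + S)*(8 + S) (T(S) = (8 + S)*(-6 + S) = (-6 + S)*(8 + S))
h = -549/136 (h = -(-549)/(-136) = -(-549)*(-1)/136 = -3*183/136 = -549/136 ≈ -4.0368)
m(g) = 1/(-549/136 + g) (m(g) = 1/(g - 549/136) = 1/(-549/136 + g))
37895/m(T(u)) = 37895/((136/(-549 + 136*(-48 + (-1)² + 2*(-1))))) = 37895/((136/(-549 + 136*(-48 + 1 - 2)))) = 37895/((136/(-549 + 136*(-49)))) = 37895/((136/(-549 - 6664))) = 37895/((136/(-7213))) = 37895/((136*(-1/7213))) = 37895/(-136/7213) = 37895*(-7213/136) = -273336635/136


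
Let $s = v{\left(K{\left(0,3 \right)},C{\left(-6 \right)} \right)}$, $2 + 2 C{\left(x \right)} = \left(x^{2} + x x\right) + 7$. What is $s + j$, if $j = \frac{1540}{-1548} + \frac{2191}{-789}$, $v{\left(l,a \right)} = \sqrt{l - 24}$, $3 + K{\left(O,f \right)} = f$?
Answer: $- \frac{383894}{101781} + 2 i \sqrt{6} \approx -3.7718 + 4.899 i$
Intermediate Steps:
$K{\left(O,f \right)} = -3 + f$
$C{\left(x \right)} = \frac{5}{2} + x^{2}$ ($C{\left(x \right)} = -1 + \frac{\left(x^{2} + x x\right) + 7}{2} = -1 + \frac{\left(x^{2} + x^{2}\right) + 7}{2} = -1 + \frac{2 x^{2} + 7}{2} = -1 + \frac{7 + 2 x^{2}}{2} = -1 + \left(\frac{7}{2} + x^{2}\right) = \frac{5}{2} + x^{2}$)
$v{\left(l,a \right)} = \sqrt{-24 + l}$
$s = 2 i \sqrt{6}$ ($s = \sqrt{-24 + \left(-3 + 3\right)} = \sqrt{-24 + 0} = \sqrt{-24} = 2 i \sqrt{6} \approx 4.899 i$)
$j = - \frac{383894}{101781}$ ($j = 1540 \left(- \frac{1}{1548}\right) + 2191 \left(- \frac{1}{789}\right) = - \frac{385}{387} - \frac{2191}{789} = - \frac{383894}{101781} \approx -3.7718$)
$s + j = 2 i \sqrt{6} - \frac{383894}{101781} = - \frac{383894}{101781} + 2 i \sqrt{6}$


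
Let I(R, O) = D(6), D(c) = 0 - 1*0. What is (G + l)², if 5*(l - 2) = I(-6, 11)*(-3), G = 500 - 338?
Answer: 26896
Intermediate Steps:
D(c) = 0 (D(c) = 0 + 0 = 0)
I(R, O) = 0
G = 162
l = 2 (l = 2 + (0*(-3))/5 = 2 + (⅕)*0 = 2 + 0 = 2)
(G + l)² = (162 + 2)² = 164² = 26896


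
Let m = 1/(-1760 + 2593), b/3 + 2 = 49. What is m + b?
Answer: 117454/833 ≈ 141.00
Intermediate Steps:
b = 141 (b = -6 + 3*49 = -6 + 147 = 141)
m = 1/833 ≈ 0.0012005
m + b = 1/833 + 141 = 117454/833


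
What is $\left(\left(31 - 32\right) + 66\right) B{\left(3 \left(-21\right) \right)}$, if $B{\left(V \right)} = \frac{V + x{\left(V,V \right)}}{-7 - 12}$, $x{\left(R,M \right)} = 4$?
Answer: $\frac{3835}{19} \approx 201.84$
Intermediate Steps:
$B{\left(V \right)} = - \frac{4}{19} - \frac{V}{19}$ ($B{\left(V \right)} = \frac{V + 4}{-7 - 12} = \frac{4 + V}{-19} = \left(4 + V\right) \left(- \frac{1}{19}\right) = - \frac{4}{19} - \frac{V}{19}$)
$\left(\left(31 - 32\right) + 66\right) B{\left(3 \left(-21\right) \right)} = \left(\left(31 - 32\right) + 66\right) \left(- \frac{4}{19} - \frac{3 \left(-21\right)}{19}\right) = \left(-1 + 66\right) \left(- \frac{4}{19} - - \frac{63}{19}\right) = 65 \left(- \frac{4}{19} + \frac{63}{19}\right) = 65 \cdot \frac{59}{19} = \frac{3835}{19}$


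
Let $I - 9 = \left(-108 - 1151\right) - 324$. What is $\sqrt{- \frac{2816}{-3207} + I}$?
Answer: $\frac{i \sqrt{16179321414}}{3207} \approx 39.663 i$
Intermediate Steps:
$I = -1574$ ($I = 9 - 1583 = -1574$)
$\sqrt{- \frac{2816}{-3207} + I} = \sqrt{- \frac{2816}{-3207} - 1574} = \sqrt{\left(-2816\right) \left(- \frac{1}{3207}\right) - 1574} = \sqrt{\frac{2816}{3207} - 1574} = \sqrt{- \frac{5045002}{3207}} = \frac{i \sqrt{16179321414}}{3207}$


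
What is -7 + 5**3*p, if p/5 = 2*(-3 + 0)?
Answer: -3757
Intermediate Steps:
p = -30 (p = 5*(2*(-3 + 0)) = 5*(2*(-3)) = 5*(-6) = -30)
-7 + 5**3*p = -7 + 5**3*(-30) = -7 + 125*(-30) = -7 - 3750 = -3757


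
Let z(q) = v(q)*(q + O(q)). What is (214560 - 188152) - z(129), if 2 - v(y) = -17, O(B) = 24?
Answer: 23501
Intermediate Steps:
v(y) = 19 (v(y) = 2 - 1*(-17) = 2 + 17 = 19)
z(q) = 456 + 19*q (z(q) = 19*(q + 24) = 19*(24 + q) = 456 + 19*q)
(214560 - 188152) - z(129) = (214560 - 188152) - (456 + 19*129) = 26408 - (456 + 2451) = 26408 - 1*2907 = 26408 - 2907 = 23501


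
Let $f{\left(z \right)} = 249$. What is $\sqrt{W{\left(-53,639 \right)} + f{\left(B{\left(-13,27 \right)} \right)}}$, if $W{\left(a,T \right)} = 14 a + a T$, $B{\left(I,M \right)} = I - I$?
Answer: $2 i \sqrt{8590} \approx 185.36 i$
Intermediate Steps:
$B{\left(I,M \right)} = 0$
$W{\left(a,T \right)} = 14 a + T a$
$\sqrt{W{\left(-53,639 \right)} + f{\left(B{\left(-13,27 \right)} \right)}} = \sqrt{- 53 \left(14 + 639\right) + 249} = \sqrt{\left(-53\right) 653 + 249} = \sqrt{-34609 + 249} = \sqrt{-34360} = 2 i \sqrt{8590}$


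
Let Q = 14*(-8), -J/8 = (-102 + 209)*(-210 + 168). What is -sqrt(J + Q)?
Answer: -32*sqrt(35) ≈ -189.31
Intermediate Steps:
J = 35952 (J = -8*(-102 + 209)*(-210 + 168) = -856*(-42) = -8*(-4494) = 35952)
Q = -112
-sqrt(J + Q) = -sqrt(35952 - 112) = -sqrt(35840) = -32*sqrt(35)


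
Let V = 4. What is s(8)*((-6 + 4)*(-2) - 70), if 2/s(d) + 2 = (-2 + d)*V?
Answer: -6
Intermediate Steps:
s(d) = 2/(-10 + 4*d) (s(d) = 2/(-2 + (-2 + d)*4) = 2/(-2 + (-8 + 4*d)) = 2/(-10 + 4*d))
s(8)*((-6 + 4)*(-2) - 70) = ((-6 + 4)*(-2) - 70)/(-5 + 2*8) = (-2*(-2) - 70)/(-5 + 16) = (4 - 70)/11 = (1/11)*(-66) = -6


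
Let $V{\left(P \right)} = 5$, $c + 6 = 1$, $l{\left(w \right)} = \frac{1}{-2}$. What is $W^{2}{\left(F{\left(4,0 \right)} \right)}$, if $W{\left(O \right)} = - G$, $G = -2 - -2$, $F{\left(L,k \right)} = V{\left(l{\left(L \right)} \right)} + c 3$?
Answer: $0$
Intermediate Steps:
$l{\left(w \right)} = - \frac{1}{2}$
$c = -5$ ($c = -6 + 1 = -5$)
$F{\left(L,k \right)} = -10$ ($F{\left(L,k \right)} = 5 - 15 = -10$)
$G = 0$ ($G = -2 + 2 = 0$)
$W{\left(O \right)} = 0$ ($W{\left(O \right)} = \left(-1\right) 0 = 0$)
$W^{2}{\left(F{\left(4,0 \right)} \right)} = 0^{2} = 0$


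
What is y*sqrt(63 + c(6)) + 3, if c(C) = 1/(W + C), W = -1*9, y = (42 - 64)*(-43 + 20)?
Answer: 3 + 1012*sqrt(141)/3 ≈ 4008.6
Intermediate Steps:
y = 506 (y = -22*(-23) = 506)
W = -9
c(C) = 1/(-9 + C)
y*sqrt(63 + c(6)) + 3 = 506*sqrt(63 + 1/(-9 + 6)) + 3 = 506*sqrt(63 + 1/(-3)) + 3 = 506*sqrt(63 - 1/3) + 3 = 506*sqrt(188/3) + 3 = 506*(2*sqrt(141)/3) + 3 = 1012*sqrt(141)/3 + 3 = 3 + 1012*sqrt(141)/3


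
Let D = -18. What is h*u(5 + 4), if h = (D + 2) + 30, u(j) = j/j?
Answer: 14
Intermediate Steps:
u(j) = 1
h = 14 (h = (-18 + 2) + 30 = -16 + 30 = 14)
h*u(5 + 4) = 14*1 = 14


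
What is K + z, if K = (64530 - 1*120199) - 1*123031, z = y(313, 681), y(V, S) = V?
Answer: -178387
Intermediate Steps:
z = 313
K = -178700 (K = (64530 - 120199) - 123031 = -55669 - 123031 = -178700)
K + z = -178700 + 313 = -178387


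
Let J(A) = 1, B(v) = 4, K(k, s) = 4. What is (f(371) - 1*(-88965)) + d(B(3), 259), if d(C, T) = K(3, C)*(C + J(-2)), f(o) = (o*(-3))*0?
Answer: 88985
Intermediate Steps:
f(o) = 0 (f(o) = -3*o*0 = 0)
d(C, T) = 4 + 4*C (d(C, T) = 4*(C + 1) = 4*(1 + C) = 4 + 4*C)
(f(371) - 1*(-88965)) + d(B(3), 259) = (0 - 1*(-88965)) + (4 + 4*4) = (0 + 88965) + (4 + 16) = 88965 + 20 = 88985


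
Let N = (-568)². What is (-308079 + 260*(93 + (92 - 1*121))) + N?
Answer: 31185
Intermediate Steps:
N = 322624
(-308079 + 260*(93 + (92 - 1*121))) + N = (-308079 + 260*(93 + (92 - 1*121))) + 322624 = (-308079 + 260*(93 + (92 - 121))) + 322624 = (-308079 + 260*(93 - 29)) + 322624 = (-308079 + 260*64) + 322624 = (-308079 + 16640) + 322624 = -291439 + 322624 = 31185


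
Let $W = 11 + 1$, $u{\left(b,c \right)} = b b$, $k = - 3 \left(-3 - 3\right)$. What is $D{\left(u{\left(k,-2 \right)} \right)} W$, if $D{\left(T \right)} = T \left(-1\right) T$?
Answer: $-1259712$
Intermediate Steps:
$k = 18$ ($k = \left(-3\right) \left(-6\right) = 18$)
$u{\left(b,c \right)} = b^{2}$
$D{\left(T \right)} = - T^{2}$ ($D{\left(T \right)} = - T T = - T^{2}$)
$W = 12$
$D{\left(u{\left(k,-2 \right)} \right)} W = - \left(18^{2}\right)^{2} \cdot 12 = - 324^{2} \cdot 12 = \left(-1\right) 104976 \cdot 12 = \left(-104976\right) 12 = -1259712$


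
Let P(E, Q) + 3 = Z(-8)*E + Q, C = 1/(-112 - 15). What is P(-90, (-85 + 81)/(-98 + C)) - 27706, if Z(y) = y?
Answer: -335931575/12447 ≈ -26989.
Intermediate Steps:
C = -1/127 (C = 1/(-127) = -1/127 ≈ -0.0078740)
P(E, Q) = -3 + Q - 8*E (P(E, Q) = -3 + (-8*E + Q) = -3 + (Q - 8*E) = -3 + Q - 8*E)
P(-90, (-85 + 81)/(-98 + C)) - 27706 = (-3 + (-85 + 81)/(-98 - 1/127) - 8*(-90)) - 27706 = (-3 - 4/(-12447/127) + 720) - 27706 = (-3 - 4*(-127/12447) + 720) - 27706 = (-3 + 508/12447 + 720) - 27706 = 8925007/12447 - 27706 = -335931575/12447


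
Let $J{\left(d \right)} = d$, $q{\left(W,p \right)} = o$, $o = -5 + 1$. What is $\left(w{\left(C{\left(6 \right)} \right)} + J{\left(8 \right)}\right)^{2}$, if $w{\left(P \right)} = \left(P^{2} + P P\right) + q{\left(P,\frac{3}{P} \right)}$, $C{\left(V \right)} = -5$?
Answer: $2916$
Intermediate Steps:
$o = -4$
$q{\left(W,p \right)} = -4$
$w{\left(P \right)} = -4 + 2 P^{2}$ ($w{\left(P \right)} = \left(P^{2} + P P\right) - 4 = \left(P^{2} + P^{2}\right) - 4 = 2 P^{2} - 4 = -4 + 2 P^{2}$)
$\left(w{\left(C{\left(6 \right)} \right)} + J{\left(8 \right)}\right)^{2} = \left(\left(-4 + 2 \left(-5\right)^{2}\right) + 8\right)^{2} = \left(\left(-4 + 2 \cdot 25\right) + 8\right)^{2} = \left(\left(-4 + 50\right) + 8\right)^{2} = \left(46 + 8\right)^{2} = 54^{2} = 2916$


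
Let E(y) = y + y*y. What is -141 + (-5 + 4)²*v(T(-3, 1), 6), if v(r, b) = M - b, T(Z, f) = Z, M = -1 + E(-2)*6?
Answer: -136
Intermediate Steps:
E(y) = y + y²
M = 11 (M = -1 - 2*(1 - 2)*6 = -1 - 2*(-1)*6 = -1 + 2*6 = -1 + 12 = 11)
v(r, b) = 11 - b
-141 + (-5 + 4)²*v(T(-3, 1), 6) = -141 + (-5 + 4)²*(11 - 1*6) = -141 + (-1)²*(11 - 6) = -141 + 1*5 = -141 + 5 = -136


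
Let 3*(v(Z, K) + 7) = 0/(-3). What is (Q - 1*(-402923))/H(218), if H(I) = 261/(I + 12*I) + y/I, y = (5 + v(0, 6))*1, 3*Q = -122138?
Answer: 3079512254/705 ≈ 4.3681e+6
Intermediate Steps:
Q = -122138/3 (Q = (1/3)*(-122138) = -122138/3 ≈ -40713.)
v(Z, K) = -7 (v(Z, K) = -7 + (0/(-3))/3 = -7 + (0*(-1/3))/3 = -7 + (1/3)*0 = -7 + 0 = -7)
y = -2 (y = (5 - 7)*1 = -2*1 = -2)
H(I) = 235/(13*I) (H(I) = 261/(I + 12*I) - 2/I = 261/((13*I)) - 2/I = 261*(1/(13*I)) - 2/I = 261/(13*I) - 2/I = 235/(13*I))
(Q - 1*(-402923))/H(218) = (-122138/3 - 1*(-402923))/(((235/13)/218)) = (-122138/3 + 402923)/(((235/13)*(1/218))) = 1086631/(3*(235/2834)) = (1086631/3)*(2834/235) = 3079512254/705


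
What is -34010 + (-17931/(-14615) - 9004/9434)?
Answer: -2344595075753/68938955 ≈ -34010.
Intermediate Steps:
-34010 + (-17931/(-14615) - 9004/9434) = -34010 + (-17931*(-1/14615) - 9004*1/9434) = -34010 + (17931/14615 - 4502/4717) = -34010 + 18783797/68938955 = -2344595075753/68938955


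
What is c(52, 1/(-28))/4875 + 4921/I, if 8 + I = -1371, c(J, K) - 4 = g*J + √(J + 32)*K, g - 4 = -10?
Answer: -3487801/960375 - √21/68250 ≈ -3.6318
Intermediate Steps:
g = -6 (g = 4 - 10 = -6)
c(J, K) = 4 - 6*J + K*√(32 + J) (c(J, K) = 4 + (-6*J + √(J + 32)*K) = 4 + (-6*J + √(32 + J)*K) = 4 + (-6*J + K*√(32 + J)) = 4 - 6*J + K*√(32 + J))
I = -1379 (I = -8 - 1371 = -1379)
c(52, 1/(-28))/4875 + 4921/I = (4 - 6*52 + √(32 + 52)/(-28))/4875 + 4921/(-1379) = (4 - 312 - √21/14)*(1/4875) + 4921*(-1/1379) = (4 - 312 - √21/14)*(1/4875) - 703/197 = (-308 - √21/14)*(1/4875) - 703/197 = (-308/4875 - √21/68250) - 703/197 = -3487801/960375 - √21/68250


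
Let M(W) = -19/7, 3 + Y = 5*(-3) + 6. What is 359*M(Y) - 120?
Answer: -7661/7 ≈ -1094.4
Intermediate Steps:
Y = -12 (Y = -3 + (5*(-3) + 6) = -3 + (-15 + 6) = -3 - 9 = -12)
M(W) = -19/7 (M(W) = -19*⅐ = -19/7)
359*M(Y) - 120 = 359*(-19/7) - 120 = -6821/7 - 120 = -7661/7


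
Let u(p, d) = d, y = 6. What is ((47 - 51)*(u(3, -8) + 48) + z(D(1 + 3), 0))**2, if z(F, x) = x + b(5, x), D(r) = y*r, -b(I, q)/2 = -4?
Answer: 23104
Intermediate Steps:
b(I, q) = 8 (b(I, q) = -2*(-4) = 8)
D(r) = 6*r
z(F, x) = 8 + x (z(F, x) = x + 8 = 8 + x)
((47 - 51)*(u(3, -8) + 48) + z(D(1 + 3), 0))**2 = ((47 - 51)*(-8 + 48) + (8 + 0))**2 = (-4*40 + 8)**2 = (-160 + 8)**2 = (-152)**2 = 23104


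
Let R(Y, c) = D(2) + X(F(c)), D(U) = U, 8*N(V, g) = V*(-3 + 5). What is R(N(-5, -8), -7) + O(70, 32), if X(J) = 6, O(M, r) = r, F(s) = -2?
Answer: 40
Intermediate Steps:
N(V, g) = V/4 (N(V, g) = (V*(-3 + 5))/8 = (V*2)/8 = (2*V)/8 = V/4)
R(Y, c) = 8 (R(Y, c) = 2 + 6 = 8)
R(N(-5, -8), -7) + O(70, 32) = 8 + 32 = 40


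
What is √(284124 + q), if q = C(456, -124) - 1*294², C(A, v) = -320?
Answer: 2*√49342 ≈ 444.26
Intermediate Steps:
q = -86756 (q = -320 - 1*294² = -320 - 1*86436 = -320 - 86436 = -86756)
√(284124 + q) = √(284124 - 86756) = √197368 = 2*√49342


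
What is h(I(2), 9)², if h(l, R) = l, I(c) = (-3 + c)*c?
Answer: 4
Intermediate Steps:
I(c) = c*(-3 + c)
h(I(2), 9)² = (2*(-3 + 2))² = (2*(-1))² = (-2)² = 4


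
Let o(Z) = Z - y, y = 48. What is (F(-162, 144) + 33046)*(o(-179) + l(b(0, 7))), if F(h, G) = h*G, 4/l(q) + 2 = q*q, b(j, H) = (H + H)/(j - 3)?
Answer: -196157830/89 ≈ -2.2040e+6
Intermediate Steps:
b(j, H) = 2*H/(-3 + j) (b(j, H) = (2*H)/(-3 + j) = 2*H/(-3 + j))
o(Z) = -48 + Z (o(Z) = Z - 1*48 = Z - 48 = -48 + Z)
l(q) = 4/(-2 + q**2) (l(q) = 4/(-2 + q*q) = 4/(-2 + q**2))
F(h, G) = G*h
(F(-162, 144) + 33046)*(o(-179) + l(b(0, 7))) = (144*(-162) + 33046)*((-48 - 179) + 4/(-2 + (2*7/(-3 + 0))**2)) = (-23328 + 33046)*(-227 + 4/(-2 + (2*7/(-3))**2)) = 9718*(-227 + 4/(-2 + (2*7*(-1/3))**2)) = 9718*(-227 + 4/(-2 + (-14/3)**2)) = 9718*(-227 + 4/(-2 + 196/9)) = 9718*(-227 + 4/(178/9)) = 9718*(-227 + 4*(9/178)) = 9718*(-227 + 18/89) = 9718*(-20185/89) = -196157830/89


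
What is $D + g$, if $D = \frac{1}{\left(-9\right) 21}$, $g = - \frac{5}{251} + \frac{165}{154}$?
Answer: $\frac{99263}{94878} \approx 1.0462$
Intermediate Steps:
$g = \frac{3695}{3514}$ ($g = \left(-5\right) \frac{1}{251} + 165 \cdot \frac{1}{154} = - \frac{5}{251} + \frac{15}{14} = \frac{3695}{3514} \approx 1.0515$)
$D = - \frac{1}{189}$ ($D = \frac{1}{-189} = - \frac{1}{189} \approx -0.005291$)
$D + g = - \frac{1}{189} + \frac{3695}{3514} = \frac{99263}{94878}$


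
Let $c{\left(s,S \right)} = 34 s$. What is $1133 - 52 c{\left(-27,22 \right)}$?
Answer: $48869$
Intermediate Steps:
$1133 - 52 c{\left(-27,22 \right)} = 1133 - 52 \cdot 34 \left(-27\right) = 1133 - -47736 = 1133 + 47736 = 48869$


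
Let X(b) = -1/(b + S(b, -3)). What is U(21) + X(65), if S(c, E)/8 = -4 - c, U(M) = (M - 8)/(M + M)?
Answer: 6373/20454 ≈ 0.31158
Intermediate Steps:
U(M) = (-8 + M)/(2*M) (U(M) = (-8 + M)/((2*M)) = (-8 + M)*(1/(2*M)) = (-8 + M)/(2*M))
S(c, E) = -32 - 8*c (S(c, E) = 8*(-4 - c) = -32 - 8*c)
X(b) = -1/(-32 - 7*b) (X(b) = -1/(b + (-32 - 8*b)) = -1/(-32 - 7*b))
U(21) + X(65) = (1/2)*(-8 + 21)/21 + 1/(32 + 7*65) = (1/2)*(1/21)*13 + 1/(32 + 455) = 13/42 + 1/487 = 6373/20454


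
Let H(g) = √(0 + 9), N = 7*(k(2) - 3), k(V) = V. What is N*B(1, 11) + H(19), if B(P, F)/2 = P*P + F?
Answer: -165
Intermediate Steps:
N = -7 (N = 7*(2 - 3) = 7*(-1) = -7)
H(g) = 3 (H(g) = √9 = 3)
B(P, F) = 2*F + 2*P² (B(P, F) = 2*(P*P + F) = 2*(P² + F) = 2*(F + P²) = 2*F + 2*P²)
N*B(1, 11) + H(19) = -7*(2*11 + 2*1²) + 3 = -7*(22 + 2*1) + 3 = -7*(22 + 2) + 3 = -7*24 + 3 = -168 + 3 = -165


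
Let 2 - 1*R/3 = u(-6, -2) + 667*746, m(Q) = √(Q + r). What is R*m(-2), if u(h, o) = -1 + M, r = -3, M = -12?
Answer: -1492701*I*√5 ≈ -3.3378e+6*I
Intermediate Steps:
m(Q) = √(-3 + Q) (m(Q) = √(Q - 3) = √(-3 + Q))
u(h, o) = -13 (u(h, o) = -1 - 12 = -13)
R = -1492701 (R = 6 - 3*(-13 + 667*746) = 6 - 3*(-13 + 497582) = 6 - 3*497569 = 6 - 1492707 = -1492701)
R*m(-2) = -1492701*√(-3 - 2) = -1492701*I*√5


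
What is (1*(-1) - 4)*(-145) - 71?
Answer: 654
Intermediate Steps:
(1*(-1) - 4)*(-145) - 71 = (-1 - 4)*(-145) - 71 = -5*(-145) - 71 = 725 - 71 = 654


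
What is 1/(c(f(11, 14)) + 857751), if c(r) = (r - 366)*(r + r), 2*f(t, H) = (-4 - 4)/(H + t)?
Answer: 625/536167607 ≈ 1.1657e-6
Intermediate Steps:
f(t, H) = -4/(H + t) (f(t, H) = ((-4 - 4)/(H + t))/2 = (-8/(H + t))/2 = -4/(H + t))
c(r) = 2*r*(-366 + r) (c(r) = (-366 + r)*(2*r) = 2*r*(-366 + r))
1/(c(f(11, 14)) + 857751) = 1/(2*(-4/(14 + 11))*(-366 - 4/(14 + 11)) + 857751) = 1/(2*(-4/25)*(-366 - 4/25) + 857751) = 1/(2*(-4/25)*(-9154/25) + 857751) = 1/(73232/625 + 857751) = 1/(536167607/625) = 625/536167607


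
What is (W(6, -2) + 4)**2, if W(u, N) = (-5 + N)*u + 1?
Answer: 1369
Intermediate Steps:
W(u, N) = 1 + u*(-5 + N) (W(u, N) = u*(-5 + N) + 1 = 1 + u*(-5 + N))
(W(6, -2) + 4)**2 = ((1 - 5*6 - 2*6) + 4)**2 = ((1 - 30 - 12) + 4)**2 = (-41 + 4)**2 = (-37)**2 = 1369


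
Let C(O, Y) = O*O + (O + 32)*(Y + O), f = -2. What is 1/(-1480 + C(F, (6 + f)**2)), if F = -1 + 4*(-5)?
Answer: -1/1094 ≈ -0.00091408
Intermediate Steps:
F = -21 (F = -1 - 20 = -21)
C(O, Y) = O**2 + (32 + O)*(O + Y)
1/(-1480 + C(F, (6 + f)**2)) = 1/(-1480 + (2*(-21)**2 + 32*(-21) + 32*(6 - 2)**2 - 21*(6 - 2)**2)) = 1/(-1480 + (2*441 - 672 + 32*4**2 - 21*4**2)) = 1/(-1480 + (882 - 672 + 32*16 - 21*16)) = 1/(-1480 + (882 - 672 + 512 - 336)) = 1/(-1480 + 386) = 1/(-1094) = -1/1094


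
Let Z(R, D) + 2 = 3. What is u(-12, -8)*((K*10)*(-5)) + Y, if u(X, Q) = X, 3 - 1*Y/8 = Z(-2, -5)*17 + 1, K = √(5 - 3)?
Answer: -120 + 600*√2 ≈ 728.53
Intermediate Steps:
Z(R, D) = 1 (Z(R, D) = -2 + 3 = 1)
K = √2 ≈ 1.4142
Y = -120 (Y = 24 - 8*(1*17 + 1) = 24 - 8*(17 + 1) = 24 - 8*18 = 24 - 144 = -120)
u(-12, -8)*((K*10)*(-5)) + Y = -12*√2*10*(-5) - 120 = -12*10*√2*(-5) - 120 = -(-600)*√2 - 120 = 600*√2 - 120 = -120 + 600*√2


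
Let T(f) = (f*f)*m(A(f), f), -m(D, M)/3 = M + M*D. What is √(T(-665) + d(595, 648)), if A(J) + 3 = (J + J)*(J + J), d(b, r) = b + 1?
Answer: √1560590581510346 ≈ 3.9504e+7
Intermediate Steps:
d(b, r) = 1 + b
A(J) = -3 + 4*J² (A(J) = -3 + (J + J)*(J + J) = -3 + (2*J)*(2*J) = -3 + 4*J²)
m(D, M) = -3*M - 3*D*M (m(D, M) = -3*(M + M*D) = -3*(M + D*M) = -3*M - 3*D*M)
T(f) = -3*f³*(-2 + 4*f²) (T(f) = (f*f)*(-3*f*(1 + (-3 + 4*f²))) = f²*(-3*f*(-2 + 4*f²)) = -3*f³*(-2 + 4*f²))
√(T(-665) + d(595, 648)) = √((-665)³*(6 - 12*(-665)²) + (1 + 595)) = √(-294079625*(6 - 12*442225) + 596) = √(-294079625*(6 - 5306700) + 596) = √(-294079625*(-5306694) + 596) = √(1560590581509750 + 596) = √1560590581510346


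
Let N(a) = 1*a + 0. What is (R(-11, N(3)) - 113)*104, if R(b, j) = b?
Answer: -12896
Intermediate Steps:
N(a) = a (N(a) = a + 0 = a)
(R(-11, N(3)) - 113)*104 = (-11 - 113)*104 = -124*104 = -12896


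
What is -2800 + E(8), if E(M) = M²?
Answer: -2736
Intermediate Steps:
-2800 + E(8) = -2800 + 8² = -2800 + 64 = -2736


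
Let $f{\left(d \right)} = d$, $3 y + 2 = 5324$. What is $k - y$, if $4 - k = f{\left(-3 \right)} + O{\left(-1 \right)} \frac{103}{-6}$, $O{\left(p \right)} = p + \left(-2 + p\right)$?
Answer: $- \frac{5507}{3} \approx -1835.7$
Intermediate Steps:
$O{\left(p \right)} = -2 + 2 p$
$y = 1774$ ($y = - \frac{2}{3} + \frac{1}{3} \cdot 5324 = - \frac{2}{3} + \frac{5324}{3} = 1774$)
$k = - \frac{185}{3}$ ($k = 4 - \left(-3 + \left(-2 + 2 \left(-1\right)\right) \frac{103}{-6}\right) = 4 - \left(-3 + \left(-2 - 2\right) 103 \left(- \frac{1}{6}\right)\right) = 4 - \left(-3 - - \frac{206}{3}\right) = 4 - \left(-3 + \frac{206}{3}\right) = 4 - \frac{197}{3} = - \frac{185}{3} \approx -61.667$)
$k - y = - \frac{185}{3} - 1774 = - \frac{5507}{3}$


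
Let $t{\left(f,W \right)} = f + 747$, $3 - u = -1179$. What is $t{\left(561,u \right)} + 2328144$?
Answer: $2329452$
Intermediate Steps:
$u = 1182$ ($u = 3 - -1179 = 3 + 1179 = 1182$)
$t{\left(f,W \right)} = 747 + f$
$t{\left(561,u \right)} + 2328144 = \left(747 + 561\right) + 2328144 = 1308 + 2328144 = 2329452$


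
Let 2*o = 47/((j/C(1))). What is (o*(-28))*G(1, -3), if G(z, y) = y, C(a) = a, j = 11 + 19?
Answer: 329/5 ≈ 65.800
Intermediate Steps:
j = 30
o = 47/60 (o = (47/((30/1)))/2 = (47/((30*1)))/2 = (47/30)/2 = (47*(1/30))/2 = (½)*(47/30) = 47/60 ≈ 0.78333)
(o*(-28))*G(1, -3) = ((47/60)*(-28))*(-3) = -329/15*(-3) = 329/5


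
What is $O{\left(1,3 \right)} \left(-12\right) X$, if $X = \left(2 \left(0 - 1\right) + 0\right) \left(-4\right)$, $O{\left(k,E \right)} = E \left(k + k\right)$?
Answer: $-576$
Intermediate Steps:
$O{\left(k,E \right)} = 2 E k$ ($O{\left(k,E \right)} = E 2 k = 2 E k$)
$X = 8$ ($X = \left(2 \left(-1\right) + 0\right) \left(-4\right) = \left(-2 + 0\right) \left(-4\right) = \left(-2\right) \left(-4\right) = 8$)
$O{\left(1,3 \right)} \left(-12\right) X = 2 \cdot 3 \cdot 1 \left(-12\right) 8 = 6 \left(-12\right) 8 = \left(-72\right) 8 = -576$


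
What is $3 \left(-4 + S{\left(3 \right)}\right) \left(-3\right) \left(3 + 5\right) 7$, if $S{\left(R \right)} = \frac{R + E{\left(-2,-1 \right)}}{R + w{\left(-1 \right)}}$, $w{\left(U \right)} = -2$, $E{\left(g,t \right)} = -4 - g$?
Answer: $1512$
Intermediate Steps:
$S{\left(R \right)} = 1$ ($S{\left(R \right)} = \frac{R - 2}{R - 2} = \frac{R + \left(-4 + 2\right)}{-2 + R} = \frac{R - 2}{-2 + R} = \frac{-2 + R}{-2 + R} = 1$)
$3 \left(-4 + S{\left(3 \right)}\right) \left(-3\right) \left(3 + 5\right) 7 = 3 \left(-4 + 1\right) \left(-3\right) \left(3 + 5\right) 7 = 3 \left(-3\right) \left(-3\right) 8 \cdot 7 = \left(-9\right) \left(-3\right) 56 = 27 \cdot 56 = 1512$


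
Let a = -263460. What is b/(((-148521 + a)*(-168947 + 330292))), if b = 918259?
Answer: -918259/66471074445 ≈ -1.3814e-5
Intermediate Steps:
b/(((-148521 + a)*(-168947 + 330292))) = 918259/(((-148521 - 263460)*(-168947 + 330292))) = 918259/((-411981*161345)) = 918259/(-66471074445) = 918259*(-1/66471074445) = -918259/66471074445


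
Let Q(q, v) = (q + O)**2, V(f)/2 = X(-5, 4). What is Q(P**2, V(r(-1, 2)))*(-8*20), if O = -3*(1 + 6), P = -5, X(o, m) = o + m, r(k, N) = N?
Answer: -2560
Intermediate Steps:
X(o, m) = m + o
O = -21 (O = -3*7 = -21)
V(f) = -2 (V(f) = 2*(4 - 5) = 2*(-1) = -2)
Q(q, v) = (-21 + q)**2 (Q(q, v) = (q - 21)**2 = (-21 + q)**2)
Q(P**2, V(r(-1, 2)))*(-8*20) = (-21 + (-5)**2)**2*(-8*20) = (-21 + 25)**2*(-160) = 4**2*(-160) = 16*(-160) = -2560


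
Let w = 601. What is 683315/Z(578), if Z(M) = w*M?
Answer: 40195/20434 ≈ 1.9671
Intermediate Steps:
Z(M) = 601*M
683315/Z(578) = 683315/((601*578)) = 683315/347378 = 683315*(1/347378) = 40195/20434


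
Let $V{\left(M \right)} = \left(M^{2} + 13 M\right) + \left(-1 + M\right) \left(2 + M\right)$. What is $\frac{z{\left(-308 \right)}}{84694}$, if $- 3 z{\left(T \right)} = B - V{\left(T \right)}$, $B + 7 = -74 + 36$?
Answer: $\frac{185459}{254082} \approx 0.72992$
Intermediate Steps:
$B = -45$ ($B = -7 + \left(-74 + 36\right) = -7 - 38 = -45$)
$V{\left(M \right)} = M^{2} + 13 M + \left(-1 + M\right) \left(2 + M\right)$
$z{\left(T \right)} = \frac{43}{3} + \frac{2 T^{2}}{3} + \frac{14 T}{3}$ ($z{\left(T \right)} = - \frac{-45 - \left(-2 + 2 T^{2} + 14 T\right)}{3} = - \frac{-43 - 14 T - 2 T^{2}}{3} = \frac{43}{3} + \frac{2 T^{2}}{3} + \frac{14 T}{3}$)
$\frac{z{\left(-308 \right)}}{84694} = \frac{\frac{43}{3} + \frac{2 \left(-308\right)^{2}}{3} + \frac{14}{3} \left(-308\right)}{84694} = \left(\frac{43}{3} + \frac{2}{3} \cdot 94864 - \frac{4312}{3}\right) \frac{1}{84694} = \left(\frac{43}{3} + \frac{189728}{3} - \frac{4312}{3}\right) \frac{1}{84694} = \frac{185459}{3} \cdot \frac{1}{84694} = \frac{185459}{254082}$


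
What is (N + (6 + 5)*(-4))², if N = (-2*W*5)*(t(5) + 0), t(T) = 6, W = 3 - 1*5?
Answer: 5776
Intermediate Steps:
W = -2 (W = 3 - 5 = -2)
N = 120 (N = (-2*(-2)*5)*(6 + 0) = (4*5)*6 = 20*6 = 120)
(N + (6 + 5)*(-4))² = (120 + (6 + 5)*(-4))² = (120 + 11*(-4))² = (120 - 44)² = 76² = 5776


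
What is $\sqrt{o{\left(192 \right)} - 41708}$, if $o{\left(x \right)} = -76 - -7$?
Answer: $i \sqrt{41777} \approx 204.39 i$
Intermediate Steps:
$o{\left(x \right)} = -69$ ($o{\left(x \right)} = -76 + 7 = -69$)
$\sqrt{o{\left(192 \right)} - 41708} = \sqrt{-69 - 41708} = \sqrt{-41777} = i \sqrt{41777}$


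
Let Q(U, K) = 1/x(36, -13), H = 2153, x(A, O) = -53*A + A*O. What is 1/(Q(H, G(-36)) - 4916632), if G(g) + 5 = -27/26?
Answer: -2376/11681917633 ≈ -2.0339e-7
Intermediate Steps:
G(g) = -157/26 (G(g) = -5 - 27/26 = -157/26)
Q(U, K) = -1/2376 (Q(U, K) = 1/(36*(-53 - 13)) = 1/(36*(-66)) = 1/(-2376) = -1/2376)
1/(Q(H, G(-36)) - 4916632) = 1/(-1/2376 - 4916632) = 1/(-11681917633/2376) = -2376/11681917633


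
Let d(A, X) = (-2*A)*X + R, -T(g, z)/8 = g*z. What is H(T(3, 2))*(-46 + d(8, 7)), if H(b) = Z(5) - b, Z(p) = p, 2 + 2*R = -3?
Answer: -17013/2 ≈ -8506.5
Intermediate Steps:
R = -5/2 (R = -1 + (½)*(-3) = -1 - 3/2 = -5/2 ≈ -2.5000)
T(g, z) = -8*g*z
H(b) = 5 - b
d(A, X) = -5/2 - 2*A*X (d(A, X) = (-2*A)*X - 5/2 = -2*A*X - 5/2 = -5/2 - 2*A*X)
H(T(3, 2))*(-46 + d(8, 7)) = (5 - (-8)*3*2)*(-46 + (-5/2 - 2*8*7)) = (5 - 1*(-48))*(-46 + (-5/2 - 112)) = (5 + 48)*(-46 - 229/2) = 53*(-321/2) = -17013/2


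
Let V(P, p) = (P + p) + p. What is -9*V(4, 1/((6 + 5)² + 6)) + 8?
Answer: -3574/127 ≈ -28.142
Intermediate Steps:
V(P, p) = P + 2*p
-9*V(4, 1/((6 + 5)² + 6)) + 8 = -9*(4 + 2/((6 + 5)² + 6)) + 8 = -9*(4 + 2/(11² + 6)) + 8 = -9*(4 + 2/(121 + 6)) + 8 = -9*(4 + 2/127) + 8 = -9*510/127 + 8 = -4590/127 + 8 = -3574/127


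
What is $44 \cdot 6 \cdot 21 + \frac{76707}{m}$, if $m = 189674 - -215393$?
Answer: $\frac{2245768155}{405067} \approx 5544.2$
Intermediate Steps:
$m = 405067$ ($m = 189674 + 215393 = 405067$)
$44 \cdot 6 \cdot 21 + \frac{76707}{m} = 44 \cdot 6 \cdot 21 + \frac{76707}{405067} = 264 \cdot 21 + 76707 \cdot \frac{1}{405067} = 5544 + \frac{76707}{405067} = \frac{2245768155}{405067}$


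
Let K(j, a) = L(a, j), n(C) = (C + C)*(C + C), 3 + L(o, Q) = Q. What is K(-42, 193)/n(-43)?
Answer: -45/7396 ≈ -0.0060844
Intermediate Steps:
L(o, Q) = -3 + Q
n(C) = 4*C² (n(C) = (2*C)*(2*C) = 4*C²)
K(j, a) = -3 + j
K(-42, 193)/n(-43) = (-3 - 42)/((4*(-43)²)) = -45/(4*1849) = -45/7396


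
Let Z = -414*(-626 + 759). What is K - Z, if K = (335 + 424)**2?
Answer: 631143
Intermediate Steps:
K = 576081 (K = 759**2 = 576081)
Z = -55062 (Z = -414*133 = -55062)
K - Z = 576081 - 1*(-55062) = 576081 + 55062 = 631143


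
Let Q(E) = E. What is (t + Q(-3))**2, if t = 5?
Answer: 4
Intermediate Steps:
(t + Q(-3))**2 = (5 - 3)**2 = 2**2 = 4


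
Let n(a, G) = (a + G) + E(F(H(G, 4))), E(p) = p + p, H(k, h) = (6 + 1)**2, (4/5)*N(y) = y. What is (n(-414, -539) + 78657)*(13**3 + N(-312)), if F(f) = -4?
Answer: 140396672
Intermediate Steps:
N(y) = 5*y/4
H(k, h) = 49 (H(k, h) = 7**2 = 49)
E(p) = 2*p
n(a, G) = -8 + G + a (n(a, G) = (a + G) + 2*(-4) = (G + a) - 8 = -8 + G + a)
(n(-414, -539) + 78657)*(13**3 + N(-312)) = ((-8 - 539 - 414) + 78657)*(13**3 + (5/4)*(-312)) = (-961 + 78657)*(2197 - 390) = 77696*1807 = 140396672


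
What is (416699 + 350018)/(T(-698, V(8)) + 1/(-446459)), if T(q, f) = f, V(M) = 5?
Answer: 342307705103/2232294 ≈ 1.5334e+5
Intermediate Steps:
(416699 + 350018)/(T(-698, V(8)) + 1/(-446459)) = (416699 + 350018)/(5 + 1/(-446459)) = 766717/(5 - 1/446459) = 766717/(2232294/446459) = 766717*(446459/2232294) = 342307705103/2232294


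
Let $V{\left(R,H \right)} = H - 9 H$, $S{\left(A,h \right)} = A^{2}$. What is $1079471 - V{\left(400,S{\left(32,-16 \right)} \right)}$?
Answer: $1087663$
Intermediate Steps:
$V{\left(R,H \right)} = - 8 H$
$1079471 - V{\left(400,S{\left(32,-16 \right)} \right)} = 1079471 - - 8 \cdot 32^{2} = 1079471 - \left(-8\right) 1024 = 1079471 - -8192 = 1079471 + 8192 = 1087663$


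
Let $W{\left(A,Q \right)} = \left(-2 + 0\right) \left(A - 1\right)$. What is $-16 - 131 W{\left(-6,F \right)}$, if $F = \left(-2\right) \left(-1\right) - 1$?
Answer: $-1850$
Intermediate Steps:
$F = 1$ ($F = 2 - 1 = 1$)
$W{\left(A,Q \right)} = 2 - 2 A$ ($W{\left(A,Q \right)} = - 2 \left(-1 + A\right) = 2 - 2 A$)
$-16 - 131 W{\left(-6,F \right)} = -16 - 131 \left(2 - -12\right) = -16 - 131 \left(2 + 12\right) = -16 - 1834 = -1850$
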